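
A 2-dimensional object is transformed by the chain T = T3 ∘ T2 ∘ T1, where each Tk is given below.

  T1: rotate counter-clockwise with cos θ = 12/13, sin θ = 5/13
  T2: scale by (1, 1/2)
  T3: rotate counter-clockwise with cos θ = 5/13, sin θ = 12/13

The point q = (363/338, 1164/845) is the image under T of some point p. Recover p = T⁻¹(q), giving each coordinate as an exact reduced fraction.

T1 = [12/13 -5/13 0; 5/13 12/13 0; 0 0 1]
T2·T1 = [12/13 -5/13 0; 5/26 6/13 0; 0 0 1]
T3·…·T1 = [30/169 -97/169 0; 313/338 -30/169 0; 0 0 1]
det M = 1/2; M⁻¹ = [-60/169 194/169 0; -313/169 60/169 0; 0 0 1]
M⁻¹ · (363/338, 1164/845)ᵀ = (6/5, -3/2)ᵀ

p = (6/5, -3/2)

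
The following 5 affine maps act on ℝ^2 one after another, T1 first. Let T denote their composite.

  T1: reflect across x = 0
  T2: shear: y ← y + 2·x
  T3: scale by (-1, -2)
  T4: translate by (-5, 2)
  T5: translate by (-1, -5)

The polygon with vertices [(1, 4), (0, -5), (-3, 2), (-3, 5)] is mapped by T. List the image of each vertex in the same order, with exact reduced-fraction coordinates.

T1 reflect across x = 0: (1, 4) → (-1, 4); (0, -5) → (0, -5); (-3, 2) → (3, 2); (-3, 5) → (3, 5)
T2 shear: y ← y + 2·x: (-1, 4) → (-1, 2); (0, -5) → (0, -5); (3, 2) → (3, 8); (3, 5) → (3, 11)
T3 scale by (-1, -2): (-1, 2) → (1, -4); (0, -5) → (0, 10); (3, 8) → (-3, -16); (3, 11) → (-3, -22)
T4 translate by (-5, 2): (1, -4) → (-4, -2); (0, 10) → (-5, 12); (-3, -16) → (-8, -14); (-3, -22) → (-8, -20)
T5 translate by (-1, -5): (-4, -2) → (-5, -7); (-5, 12) → (-6, 7); (-8, -14) → (-9, -19); (-8, -20) → (-9, -25)

image vertices: (-5, -7), (-6, 7), (-9, -19), (-9, -25)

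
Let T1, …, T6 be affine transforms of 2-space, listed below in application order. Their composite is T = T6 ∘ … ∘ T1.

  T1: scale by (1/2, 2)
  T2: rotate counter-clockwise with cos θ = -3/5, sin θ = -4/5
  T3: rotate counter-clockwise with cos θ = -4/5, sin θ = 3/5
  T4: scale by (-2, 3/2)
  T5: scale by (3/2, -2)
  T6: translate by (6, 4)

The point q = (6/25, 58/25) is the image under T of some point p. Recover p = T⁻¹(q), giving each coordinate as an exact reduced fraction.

p = (4, 0)

T1 = [1/2 0 0; 0 2 0; 0 0 1]
T2·T1 = [-3/10 8/5 0; -2/5 -6/5 0; 0 0 1]
T3·…·T1 = [12/25 -14/25 0; 7/50 48/25 0; 0 0 1]
T4·…·T1 = [-24/25 28/25 0; 21/100 72/25 0; 0 0 1]
T5·…·T1 = [-36/25 42/25 0; -21/50 -144/25 0; 0 0 1]
T6·…·T1 = [-36/25 42/25 6; -21/50 -144/25 4; 0 0 1]
det M = 9; M⁻¹ = [-16/25 -14/75 344/75; 7/150 -4/25 9/25; 0 0 1]
M⁻¹ · (6/25, 58/25)ᵀ = (4, 0)ᵀ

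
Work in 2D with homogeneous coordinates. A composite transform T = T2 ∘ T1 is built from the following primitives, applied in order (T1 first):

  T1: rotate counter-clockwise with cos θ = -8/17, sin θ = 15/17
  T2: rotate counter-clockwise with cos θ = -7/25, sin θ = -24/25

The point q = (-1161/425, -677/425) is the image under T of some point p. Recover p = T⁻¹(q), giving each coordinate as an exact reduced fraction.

p = (-3, -1)

T1 = [-8/17 -15/17 0; 15/17 -8/17 0; 0 0 1]
T2·T1 = [416/425 -87/425 0; 87/425 416/425 0; 0 0 1]
det M = 1; M⁻¹ = [416/425 87/425 0; -87/425 416/425 0; 0 0 1]
M⁻¹ · (-1161/425, -677/425)ᵀ = (-3, -1)ᵀ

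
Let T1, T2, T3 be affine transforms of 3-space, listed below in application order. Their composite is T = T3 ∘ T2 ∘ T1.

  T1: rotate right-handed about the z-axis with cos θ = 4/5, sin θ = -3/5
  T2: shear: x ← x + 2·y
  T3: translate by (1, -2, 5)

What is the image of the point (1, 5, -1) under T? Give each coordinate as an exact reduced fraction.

T1 rotate right-handed about the z-axis with cos θ = 4/5, sin θ = -3/5: (1, 5, -1) → (19/5, 17/5, -1)
T2 shear: x ← x + 2·y: (19/5, 17/5, -1) → (53/5, 17/5, -1)
T3 translate by (1, -2, 5): (53/5, 17/5, -1) → (58/5, 7/5, 4)

T(p) = (58/5, 7/5, 4)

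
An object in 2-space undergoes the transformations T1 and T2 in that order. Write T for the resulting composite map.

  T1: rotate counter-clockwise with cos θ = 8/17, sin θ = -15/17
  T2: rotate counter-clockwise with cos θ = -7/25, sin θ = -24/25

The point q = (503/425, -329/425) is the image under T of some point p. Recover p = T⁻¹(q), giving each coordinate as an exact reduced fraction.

T1 = [8/17 15/17 0; -15/17 8/17 0; 0 0 1]
T2·T1 = [-416/425 87/425 0; -87/425 -416/425 0; 0 0 1]
det M = 1; M⁻¹ = [-416/425 -87/425 0; 87/425 -416/425 0; 0 0 1]
M⁻¹ · (503/425, -329/425)ᵀ = (-1, 1)ᵀ

p = (-1, 1)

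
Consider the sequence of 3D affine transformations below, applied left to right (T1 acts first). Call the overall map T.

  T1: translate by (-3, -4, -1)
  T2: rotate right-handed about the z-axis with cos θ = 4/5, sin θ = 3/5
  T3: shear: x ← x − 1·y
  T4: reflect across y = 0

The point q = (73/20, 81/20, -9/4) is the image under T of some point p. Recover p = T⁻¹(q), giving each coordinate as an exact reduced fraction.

T1 = [1 0 0 -3; 0 1 0 -4; 0 0 1 -1; 0 0 0 1]
T2·T1 = [4/5 -3/5 0 0; 3/5 4/5 0 -5; 0 0 1 -1; 0 0 0 1]
T3·…·T1 = [1/5 -7/5 0 5; 3/5 4/5 0 -5; 0 0 1 -1; 0 0 0 1]
T4·…·T1 = [1/5 -7/5 0 5; -3/5 -4/5 0 5; 0 0 1 -1; 0 0 0 1]
det M = -1; M⁻¹ = [4/5 -7/5 0 3; -3/5 -1/5 0 4; 0 0 1 1; 0 0 0 1]
M⁻¹ · (73/20, 81/20, -9/4)ᵀ = (1/4, 1, -5/4)ᵀ

p = (1/4, 1, -5/4)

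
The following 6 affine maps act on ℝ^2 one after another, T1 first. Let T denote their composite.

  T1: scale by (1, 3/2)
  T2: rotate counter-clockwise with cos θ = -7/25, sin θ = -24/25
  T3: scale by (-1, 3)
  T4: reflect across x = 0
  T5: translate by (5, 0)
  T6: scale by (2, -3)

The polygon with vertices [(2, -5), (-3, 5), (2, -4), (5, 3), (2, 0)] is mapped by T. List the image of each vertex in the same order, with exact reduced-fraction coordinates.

image vertices: (-138/25, -81/50), (652/25, -351/50), (-66/25, 54/25), (396/25, 2727/50), (222/25, 432/25)

T1 scale by (1, 3/2): (2, -5) → (2, -15/2); (-3, 5) → (-3, 15/2); (2, -4) → (2, -6); (5, 3) → (5, 9/2); (2, 0) → (2, 0)
T2 rotate counter-clockwise with cos θ = -7/25, sin θ = -24/25: (2, -15/2) → (-194/25, 9/50); (-3, 15/2) → (201/25, 39/50); (2, -6) → (-158/25, -6/25); (5, 9/2) → (73/25, -303/50); (2, 0) → (-14/25, -48/25)
T3 scale by (-1, 3): (-194/25, 9/50) → (194/25, 27/50); (201/25, 39/50) → (-201/25, 117/50); (-158/25, -6/25) → (158/25, -18/25); (73/25, -303/50) → (-73/25, -909/50); (-14/25, -48/25) → (14/25, -144/25)
T4 reflect across x = 0: (194/25, 27/50) → (-194/25, 27/50); (-201/25, 117/50) → (201/25, 117/50); (158/25, -18/25) → (-158/25, -18/25); (-73/25, -909/50) → (73/25, -909/50); (14/25, -144/25) → (-14/25, -144/25)
T5 translate by (5, 0): (-194/25, 27/50) → (-69/25, 27/50); (201/25, 117/50) → (326/25, 117/50); (-158/25, -18/25) → (-33/25, -18/25); (73/25, -909/50) → (198/25, -909/50); (-14/25, -144/25) → (111/25, -144/25)
T6 scale by (2, -3): (-69/25, 27/50) → (-138/25, -81/50); (326/25, 117/50) → (652/25, -351/50); (-33/25, -18/25) → (-66/25, 54/25); (198/25, -909/50) → (396/25, 2727/50); (111/25, -144/25) → (222/25, 432/25)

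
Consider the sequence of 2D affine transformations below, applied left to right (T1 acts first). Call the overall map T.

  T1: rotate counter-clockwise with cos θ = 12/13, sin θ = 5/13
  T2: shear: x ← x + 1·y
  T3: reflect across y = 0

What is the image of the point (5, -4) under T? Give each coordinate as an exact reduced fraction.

T(p) = (57/13, 23/13)

T1 rotate counter-clockwise with cos θ = 12/13, sin θ = 5/13: (5, -4) → (80/13, -23/13)
T2 shear: x ← x + 1·y: (80/13, -23/13) → (57/13, -23/13)
T3 reflect across y = 0: (57/13, -23/13) → (57/13, 23/13)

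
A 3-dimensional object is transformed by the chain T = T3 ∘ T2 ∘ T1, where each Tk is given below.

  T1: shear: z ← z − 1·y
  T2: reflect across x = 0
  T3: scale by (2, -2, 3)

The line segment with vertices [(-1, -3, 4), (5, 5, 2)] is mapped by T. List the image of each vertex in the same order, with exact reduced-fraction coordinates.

T1 shear: z ← z − 1·y: (-1, -3, 4) → (-1, -3, 7); (5, 5, 2) → (5, 5, -3)
T2 reflect across x = 0: (-1, -3, 7) → (1, -3, 7); (5, 5, -3) → (-5, 5, -3)
T3 scale by (2, -2, 3): (1, -3, 7) → (2, 6, 21); (-5, 5, -3) → (-10, -10, -9)

image vertices: (2, 6, 21), (-10, -10, -9)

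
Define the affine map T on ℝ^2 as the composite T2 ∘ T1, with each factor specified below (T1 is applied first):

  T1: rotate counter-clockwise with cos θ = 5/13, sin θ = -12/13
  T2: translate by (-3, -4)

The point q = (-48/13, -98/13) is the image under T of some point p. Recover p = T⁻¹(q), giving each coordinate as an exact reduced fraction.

p = (3, -2)

T1 = [5/13 12/13 0; -12/13 5/13 0; 0 0 1]
T2·T1 = [5/13 12/13 -3; -12/13 5/13 -4; 0 0 1]
det M = 1; M⁻¹ = [5/13 -12/13 -33/13; 12/13 5/13 56/13; 0 0 1]
M⁻¹ · (-48/13, -98/13)ᵀ = (3, -2)ᵀ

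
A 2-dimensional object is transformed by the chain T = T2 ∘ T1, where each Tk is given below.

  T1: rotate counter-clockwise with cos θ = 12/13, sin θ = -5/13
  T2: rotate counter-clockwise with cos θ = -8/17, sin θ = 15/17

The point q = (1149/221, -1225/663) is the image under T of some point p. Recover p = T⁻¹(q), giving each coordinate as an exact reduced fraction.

p = (-7/3, -5)

T1 = [12/13 5/13 0; -5/13 12/13 0; 0 0 1]
T2·T1 = [-21/221 -220/221 0; 220/221 -21/221 0; 0 0 1]
det M = 1; M⁻¹ = [-21/221 220/221 0; -220/221 -21/221 0; 0 0 1]
M⁻¹ · (1149/221, -1225/663)ᵀ = (-7/3, -5)ᵀ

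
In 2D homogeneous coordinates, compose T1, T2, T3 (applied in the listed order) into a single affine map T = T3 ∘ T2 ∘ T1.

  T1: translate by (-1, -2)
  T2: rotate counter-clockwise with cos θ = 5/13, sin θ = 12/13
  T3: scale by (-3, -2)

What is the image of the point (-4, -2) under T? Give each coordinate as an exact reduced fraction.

T1 translate by (-1, -2): (-4, -2) → (-5, -4)
T2 rotate counter-clockwise with cos θ = 5/13, sin θ = 12/13: (-5, -4) → (23/13, -80/13)
T3 scale by (-3, -2): (23/13, -80/13) → (-69/13, 160/13)

T(p) = (-69/13, 160/13)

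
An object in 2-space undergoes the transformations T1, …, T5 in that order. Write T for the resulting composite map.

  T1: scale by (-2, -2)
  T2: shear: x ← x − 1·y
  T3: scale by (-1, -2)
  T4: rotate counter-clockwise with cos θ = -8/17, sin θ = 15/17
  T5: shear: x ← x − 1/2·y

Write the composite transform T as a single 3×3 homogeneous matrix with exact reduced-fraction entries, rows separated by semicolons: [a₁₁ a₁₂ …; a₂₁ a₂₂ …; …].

T = [-31/17 -13/17 0; 30/17 -62/17 0; 0 0 1]

T1 = [-2 0 0; 0 -2 0; 0 0 1]
T2·T1 = [-2 2 0; 0 -2 0; 0 0 1]
T3·…·T1 = [2 -2 0; 0 4 0; 0 0 1]
T4·…·T1 = [-16/17 -44/17 0; 30/17 -62/17 0; 0 0 1]
T5·…·T1 = [-31/17 -13/17 0; 30/17 -62/17 0; 0 0 1]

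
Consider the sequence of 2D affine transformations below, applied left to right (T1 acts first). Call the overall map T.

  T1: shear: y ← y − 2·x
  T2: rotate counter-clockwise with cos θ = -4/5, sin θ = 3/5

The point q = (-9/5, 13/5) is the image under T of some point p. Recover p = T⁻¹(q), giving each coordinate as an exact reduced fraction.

T1 = [1 0 0; -2 1 0; 0 0 1]
T2·T1 = [2/5 -3/5 0; 11/5 -4/5 0; 0 0 1]
det M = 1; M⁻¹ = [-4/5 3/5 0; -11/5 2/5 0; 0 0 1]
M⁻¹ · (-9/5, 13/5)ᵀ = (3, 5)ᵀ

p = (3, 5)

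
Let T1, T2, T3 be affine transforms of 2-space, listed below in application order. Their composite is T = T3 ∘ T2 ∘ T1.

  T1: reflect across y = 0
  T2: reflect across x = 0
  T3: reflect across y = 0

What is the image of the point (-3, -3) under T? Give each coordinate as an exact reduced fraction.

T1 reflect across y = 0: (-3, -3) → (-3, 3)
T2 reflect across x = 0: (-3, 3) → (3, 3)
T3 reflect across y = 0: (3, 3) → (3, -3)

T(p) = (3, -3)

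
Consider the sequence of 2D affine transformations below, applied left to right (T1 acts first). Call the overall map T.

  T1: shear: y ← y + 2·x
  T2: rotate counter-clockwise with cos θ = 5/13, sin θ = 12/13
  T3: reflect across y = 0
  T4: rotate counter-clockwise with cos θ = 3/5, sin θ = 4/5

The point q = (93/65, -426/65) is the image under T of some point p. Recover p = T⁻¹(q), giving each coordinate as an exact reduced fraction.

p = (3, 0)

T1 = [1 0 0; 2 1 0; 0 0 1]
T2·T1 = [-19/13 -12/13 0; 22/13 5/13 0; 0 0 1]
T3·…·T1 = [-19/13 -12/13 0; -22/13 -5/13 0; 0 0 1]
T4·…·T1 = [31/65 -16/65 0; -142/65 -63/65 0; 0 0 1]
det M = -1; M⁻¹ = [63/65 -16/65 0; -142/65 -31/65 0; 0 0 1]
M⁻¹ · (93/65, -426/65)ᵀ = (3, 0)ᵀ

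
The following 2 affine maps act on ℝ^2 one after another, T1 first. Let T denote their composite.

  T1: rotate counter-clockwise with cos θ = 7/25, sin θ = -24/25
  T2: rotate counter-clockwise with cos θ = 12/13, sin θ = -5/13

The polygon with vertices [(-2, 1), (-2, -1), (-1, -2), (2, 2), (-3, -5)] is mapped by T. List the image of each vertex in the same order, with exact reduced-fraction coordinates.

T1 rotate counter-clockwise with cos θ = 7/25, sin θ = -24/25: (-2, 1) → (2/5, 11/5); (-2, -1) → (-38/25, 41/25); (-1, -2) → (-11/5, 2/5); (2, 2) → (62/25, -34/25); (-3, -5) → (-141/25, 37/25)
T2 rotate counter-clockwise with cos θ = 12/13, sin θ = -5/13: (2/5, 11/5) → (79/65, 122/65); (-38/25, 41/25) → (-251/325, 682/325); (-11/5, 2/5) → (-122/65, 79/65); (62/25, -34/25) → (574/325, -718/325); (-141/25, 37/25) → (-1507/325, 1149/325)

image vertices: (79/65, 122/65), (-251/325, 682/325), (-122/65, 79/65), (574/325, -718/325), (-1507/325, 1149/325)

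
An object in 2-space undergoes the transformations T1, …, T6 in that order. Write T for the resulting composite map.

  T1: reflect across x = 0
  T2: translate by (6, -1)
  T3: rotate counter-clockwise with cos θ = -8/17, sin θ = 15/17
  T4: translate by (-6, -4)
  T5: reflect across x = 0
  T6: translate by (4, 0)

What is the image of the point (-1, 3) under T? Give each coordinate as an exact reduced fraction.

T1 reflect across x = 0: (-1, 3) → (1, 3)
T2 translate by (6, -1): (1, 3) → (7, 2)
T3 rotate counter-clockwise with cos θ = -8/17, sin θ = 15/17: (7, 2) → (-86/17, 89/17)
T4 translate by (-6, -4): (-86/17, 89/17) → (-188/17, 21/17)
T5 reflect across x = 0: (-188/17, 21/17) → (188/17, 21/17)
T6 translate by (4, 0): (188/17, 21/17) → (256/17, 21/17)

T(p) = (256/17, 21/17)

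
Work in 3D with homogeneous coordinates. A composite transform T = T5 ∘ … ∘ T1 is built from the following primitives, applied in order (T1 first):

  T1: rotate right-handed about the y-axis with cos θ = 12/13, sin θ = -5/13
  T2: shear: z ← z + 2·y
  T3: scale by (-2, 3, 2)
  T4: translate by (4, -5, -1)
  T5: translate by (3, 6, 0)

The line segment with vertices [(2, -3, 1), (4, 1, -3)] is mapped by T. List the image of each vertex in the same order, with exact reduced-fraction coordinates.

image vertices: (53/13, -8, -125/13), (-35/13, 4, 7/13)

T1 rotate right-handed about the y-axis with cos θ = 12/13, sin θ = -5/13: (2, -3, 1) → (19/13, -3, 22/13); (4, 1, -3) → (63/13, 1, -16/13)
T2 shear: z ← z + 2·y: (19/13, -3, 22/13) → (19/13, -3, -56/13); (63/13, 1, -16/13) → (63/13, 1, 10/13)
T3 scale by (-2, 3, 2): (19/13, -3, -56/13) → (-38/13, -9, -112/13); (63/13, 1, 10/13) → (-126/13, 3, 20/13)
T4 translate by (4, -5, -1): (-38/13, -9, -112/13) → (14/13, -14, -125/13); (-126/13, 3, 20/13) → (-74/13, -2, 7/13)
T5 translate by (3, 6, 0): (14/13, -14, -125/13) → (53/13, -8, -125/13); (-74/13, -2, 7/13) → (-35/13, 4, 7/13)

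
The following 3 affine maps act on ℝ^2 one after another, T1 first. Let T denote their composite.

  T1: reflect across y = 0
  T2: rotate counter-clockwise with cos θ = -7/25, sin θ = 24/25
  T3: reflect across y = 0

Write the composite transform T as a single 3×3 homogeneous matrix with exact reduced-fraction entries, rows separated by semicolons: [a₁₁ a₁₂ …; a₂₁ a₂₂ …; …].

T = [-7/25 24/25 0; -24/25 -7/25 0; 0 0 1]

T1 = [1 0 0; 0 -1 0; 0 0 1]
T2·T1 = [-7/25 24/25 0; 24/25 7/25 0; 0 0 1]
T3·…·T1 = [-7/25 24/25 0; -24/25 -7/25 0; 0 0 1]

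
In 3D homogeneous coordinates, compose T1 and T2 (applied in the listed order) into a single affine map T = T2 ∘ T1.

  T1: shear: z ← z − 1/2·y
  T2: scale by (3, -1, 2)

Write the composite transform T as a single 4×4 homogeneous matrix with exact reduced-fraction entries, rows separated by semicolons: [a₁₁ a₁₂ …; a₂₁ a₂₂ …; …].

T = [3 0 0 0; 0 -1 0 0; 0 -1 2 0; 0 0 0 1]

T1 = [1 0 0 0; 0 1 0 0; 0 -1/2 1 0; 0 0 0 1]
T2·T1 = [3 0 0 0; 0 -1 0 0; 0 -1 2 0; 0 0 0 1]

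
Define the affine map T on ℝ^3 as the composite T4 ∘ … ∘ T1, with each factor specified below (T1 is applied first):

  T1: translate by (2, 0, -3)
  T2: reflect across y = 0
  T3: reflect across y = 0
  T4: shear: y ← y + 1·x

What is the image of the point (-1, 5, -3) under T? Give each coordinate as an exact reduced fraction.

T1 translate by (2, 0, -3): (-1, 5, -3) → (1, 5, -6)
T2 reflect across y = 0: (1, 5, -6) → (1, -5, -6)
T3 reflect across y = 0: (1, -5, -6) → (1, 5, -6)
T4 shear: y ← y + 1·x: (1, 5, -6) → (1, 6, -6)

T(p) = (1, 6, -6)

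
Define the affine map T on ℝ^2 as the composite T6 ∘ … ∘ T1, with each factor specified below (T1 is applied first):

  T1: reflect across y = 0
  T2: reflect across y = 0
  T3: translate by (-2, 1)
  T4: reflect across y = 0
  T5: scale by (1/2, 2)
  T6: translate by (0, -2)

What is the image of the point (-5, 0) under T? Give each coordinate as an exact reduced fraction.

T1 reflect across y = 0: (-5, 0) → (-5, 0)
T2 reflect across y = 0: (-5, 0) → (-5, 0)
T3 translate by (-2, 1): (-5, 0) → (-7, 1)
T4 reflect across y = 0: (-7, 1) → (-7, -1)
T5 scale by (1/2, 2): (-7, -1) → (-7/2, -2)
T6 translate by (0, -2): (-7/2, -2) → (-7/2, -4)

T(p) = (-7/2, -4)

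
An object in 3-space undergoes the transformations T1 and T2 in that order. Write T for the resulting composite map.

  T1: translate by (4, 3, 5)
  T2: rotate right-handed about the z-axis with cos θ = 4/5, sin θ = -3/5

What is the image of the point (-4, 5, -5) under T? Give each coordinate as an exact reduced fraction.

T(p) = (24/5, 32/5, 0)

T1 translate by (4, 3, 5): (-4, 5, -5) → (0, 8, 0)
T2 rotate right-handed about the z-axis with cos θ = 4/5, sin θ = -3/5: (0, 8, 0) → (24/5, 32/5, 0)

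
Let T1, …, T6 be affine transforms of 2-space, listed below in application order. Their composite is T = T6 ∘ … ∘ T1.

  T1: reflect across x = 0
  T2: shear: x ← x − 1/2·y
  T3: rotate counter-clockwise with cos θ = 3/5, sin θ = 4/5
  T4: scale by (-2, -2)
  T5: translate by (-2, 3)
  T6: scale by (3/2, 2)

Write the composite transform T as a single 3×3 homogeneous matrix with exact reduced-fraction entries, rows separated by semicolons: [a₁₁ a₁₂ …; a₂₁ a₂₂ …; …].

T1 = [-1 0 0; 0 1 0; 0 0 1]
T2·T1 = [-1 -1/2 0; 0 1 0; 0 0 1]
T3·…·T1 = [-3/5 -11/10 0; -4/5 1/5 0; 0 0 1]
T4·…·T1 = [6/5 11/5 0; 8/5 -2/5 0; 0 0 1]
T5·…·T1 = [6/5 11/5 -2; 8/5 -2/5 3; 0 0 1]
T6·…·T1 = [9/5 33/10 -3; 16/5 -4/5 6; 0 0 1]

T = [9/5 33/10 -3; 16/5 -4/5 6; 0 0 1]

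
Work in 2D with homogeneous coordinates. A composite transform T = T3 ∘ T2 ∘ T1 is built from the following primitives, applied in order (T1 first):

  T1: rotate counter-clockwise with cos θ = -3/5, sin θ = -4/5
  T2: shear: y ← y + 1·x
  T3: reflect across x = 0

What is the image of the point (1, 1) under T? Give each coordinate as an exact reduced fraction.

T1 rotate counter-clockwise with cos θ = -3/5, sin θ = -4/5: (1, 1) → (1/5, -7/5)
T2 shear: y ← y + 1·x: (1/5, -7/5) → (1/5, -6/5)
T3 reflect across x = 0: (1/5, -6/5) → (-1/5, -6/5)

T(p) = (-1/5, -6/5)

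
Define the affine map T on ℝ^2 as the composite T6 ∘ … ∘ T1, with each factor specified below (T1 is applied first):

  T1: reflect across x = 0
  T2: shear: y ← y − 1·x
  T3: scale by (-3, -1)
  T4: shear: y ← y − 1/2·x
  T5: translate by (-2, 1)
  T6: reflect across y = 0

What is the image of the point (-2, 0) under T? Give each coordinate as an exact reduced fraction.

T(p) = (-8, -6)

T1 reflect across x = 0: (-2, 0) → (2, 0)
T2 shear: y ← y − 1·x: (2, 0) → (2, -2)
T3 scale by (-3, -1): (2, -2) → (-6, 2)
T4 shear: y ← y − 1/2·x: (-6, 2) → (-6, 5)
T5 translate by (-2, 1): (-6, 5) → (-8, 6)
T6 reflect across y = 0: (-8, 6) → (-8, -6)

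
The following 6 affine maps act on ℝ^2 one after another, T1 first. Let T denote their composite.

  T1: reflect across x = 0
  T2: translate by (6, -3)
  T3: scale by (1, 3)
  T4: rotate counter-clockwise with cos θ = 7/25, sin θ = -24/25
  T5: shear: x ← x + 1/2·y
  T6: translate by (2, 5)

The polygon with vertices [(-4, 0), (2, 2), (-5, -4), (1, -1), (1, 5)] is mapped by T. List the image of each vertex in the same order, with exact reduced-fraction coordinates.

T1 reflect across x = 0: (-4, 0) → (4, 0); (2, 2) → (-2, 2); (-5, -4) → (5, -4); (1, -1) → (-1, -1); (1, 5) → (-1, 5)
T2 translate by (6, -3): (4, 0) → (10, -3); (-2, 2) → (4, -1); (5, -4) → (11, -7); (-1, -1) → (5, -4); (-1, 5) → (5, 2)
T3 scale by (1, 3): (10, -3) → (10, -9); (4, -1) → (4, -3); (11, -7) → (11, -21); (5, -4) → (5, -12); (5, 2) → (5, 6)
T4 rotate counter-clockwise with cos θ = 7/25, sin θ = -24/25: (10, -9) → (-146/25, -303/25); (4, -3) → (-44/25, -117/25); (11, -21) → (-427/25, -411/25); (5, -12) → (-253/25, -204/25); (5, 6) → (179/25, -78/25)
T5 shear: x ← x + 1/2·y: (-146/25, -303/25) → (-119/10, -303/25); (-44/25, -117/25) → (-41/10, -117/25); (-427/25, -411/25) → (-253/10, -411/25); (-253/25, -204/25) → (-71/5, -204/25); (179/25, -78/25) → (28/5, -78/25)
T6 translate by (2, 5): (-119/10, -303/25) → (-99/10, -178/25); (-41/10, -117/25) → (-21/10, 8/25); (-253/10, -411/25) → (-233/10, -286/25); (-71/5, -204/25) → (-61/5, -79/25); (28/5, -78/25) → (38/5, 47/25)

image vertices: (-99/10, -178/25), (-21/10, 8/25), (-233/10, -286/25), (-61/5, -79/25), (38/5, 47/25)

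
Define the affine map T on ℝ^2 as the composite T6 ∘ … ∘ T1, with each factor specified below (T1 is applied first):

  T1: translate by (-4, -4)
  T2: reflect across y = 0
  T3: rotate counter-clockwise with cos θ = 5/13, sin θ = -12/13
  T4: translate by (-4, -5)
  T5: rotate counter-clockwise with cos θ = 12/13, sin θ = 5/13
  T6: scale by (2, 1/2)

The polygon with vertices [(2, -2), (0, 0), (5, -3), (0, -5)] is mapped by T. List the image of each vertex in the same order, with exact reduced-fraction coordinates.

T1 translate by (-4, -4): (2, -2) → (-2, -6); (0, 0) → (-4, -4); (5, -3) → (1, -7); (0, -5) → (-4, -9)
T2 reflect across y = 0: (-2, -6) → (-2, 6); (-4, -4) → (-4, 4); (1, -7) → (1, 7); (-4, -9) → (-4, 9)
T3 rotate counter-clockwise with cos θ = 5/13, sin θ = -12/13: (-2, 6) → (62/13, 54/13); (-4, 4) → (28/13, 68/13); (1, 7) → (89/13, 23/13); (-4, 9) → (88/13, 93/13)
T4 translate by (-4, -5): (62/13, 54/13) → (10/13, -11/13); (28/13, 68/13) → (-24/13, 3/13); (89/13, 23/13) → (37/13, -42/13); (88/13, 93/13) → (36/13, 28/13)
T5 rotate counter-clockwise with cos θ = 12/13, sin θ = 5/13: (10/13, -11/13) → (175/169, -82/169); (-24/13, 3/13) → (-303/169, -84/169); (37/13, -42/13) → (654/169, -319/169); (36/13, 28/13) → (292/169, 516/169)
T6 scale by (2, 1/2): (175/169, -82/169) → (350/169, -41/169); (-303/169, -84/169) → (-606/169, -42/169); (654/169, -319/169) → (1308/169, -319/338); (292/169, 516/169) → (584/169, 258/169)

image vertices: (350/169, -41/169), (-606/169, -42/169), (1308/169, -319/338), (584/169, 258/169)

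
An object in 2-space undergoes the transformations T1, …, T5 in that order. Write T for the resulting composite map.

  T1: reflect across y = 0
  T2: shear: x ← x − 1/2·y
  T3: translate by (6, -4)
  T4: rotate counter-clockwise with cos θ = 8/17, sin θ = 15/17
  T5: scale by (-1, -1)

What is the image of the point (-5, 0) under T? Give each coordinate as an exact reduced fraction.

T(p) = (-4, 1)

T1 reflect across y = 0: (-5, 0) → (-5, 0)
T2 shear: x ← x − 1/2·y: (-5, 0) → (-5, 0)
T3 translate by (6, -4): (-5, 0) → (1, -4)
T4 rotate counter-clockwise with cos θ = 8/17, sin θ = 15/17: (1, -4) → (4, -1)
T5 scale by (-1, -1): (4, -1) → (-4, 1)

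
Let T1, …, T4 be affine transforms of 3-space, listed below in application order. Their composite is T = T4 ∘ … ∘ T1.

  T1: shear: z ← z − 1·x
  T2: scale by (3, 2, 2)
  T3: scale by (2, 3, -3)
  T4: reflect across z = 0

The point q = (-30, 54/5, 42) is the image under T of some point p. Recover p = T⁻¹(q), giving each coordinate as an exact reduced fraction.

T1 = [1 0 0 0; 0 1 0 0; -1 0 1 0; 0 0 0 1]
T2·T1 = [3 0 0 0; 0 2 0 0; -2 0 2 0; 0 0 0 1]
T3·…·T1 = [6 0 0 0; 0 6 0 0; 6 0 -6 0; 0 0 0 1]
T4·…·T1 = [6 0 0 0; 0 6 0 0; -6 0 6 0; 0 0 0 1]
det M = 216; M⁻¹ = [1/6 0 0 0; 0 1/6 0 0; 1/6 0 1/6 0; 0 0 0 1]
M⁻¹ · (-30, 54/5, 42)ᵀ = (-5, 9/5, 2)ᵀ

p = (-5, 9/5, 2)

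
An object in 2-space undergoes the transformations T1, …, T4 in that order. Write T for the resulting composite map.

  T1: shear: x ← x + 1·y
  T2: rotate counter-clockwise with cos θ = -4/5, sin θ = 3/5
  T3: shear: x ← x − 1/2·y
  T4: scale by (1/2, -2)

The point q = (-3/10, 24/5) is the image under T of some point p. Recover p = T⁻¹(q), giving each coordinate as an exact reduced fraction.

p = (-3, 3)

T1 = [1 1 0; 0 1 0; 0 0 1]
T2·T1 = [-4/5 -7/5 0; 3/5 -1/5 0; 0 0 1]
T3·…·T1 = [-11/10 -13/10 0; 3/5 -1/5 0; 0 0 1]
T4·…·T1 = [-11/20 -13/20 0; -6/5 2/5 0; 0 0 1]
det M = -1; M⁻¹ = [-2/5 -13/20 0; -6/5 11/20 0; 0 0 1]
M⁻¹ · (-3/10, 24/5)ᵀ = (-3, 3)ᵀ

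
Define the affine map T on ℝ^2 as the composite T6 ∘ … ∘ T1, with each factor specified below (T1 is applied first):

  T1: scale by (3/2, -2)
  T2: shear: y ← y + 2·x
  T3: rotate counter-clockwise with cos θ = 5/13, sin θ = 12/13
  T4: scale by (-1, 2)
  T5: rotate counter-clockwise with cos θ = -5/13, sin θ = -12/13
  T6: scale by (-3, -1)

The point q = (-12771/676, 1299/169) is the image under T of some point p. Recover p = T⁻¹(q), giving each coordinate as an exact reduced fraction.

T1 = [3/2 0 0; 0 -2 0; 0 0 1]
T2·T1 = [3/2 0 0; 3 -2 0; 0 0 1]
T3·…·T1 = [-57/26 24/13 0; 33/13 -10/13 0; 0 0 1]
T4·…·T1 = [57/26 -24/13 0; 66/13 -20/13 0; 0 0 1]
T5·…·T1 = [1299/338 -120/169 0; -672/169 388/169 0; 0 0 1]
T6·…·T1 = [-3897/338 360/169 0; 672/169 -388/169 0; 0 0 1]
det M = 18; M⁻¹ = [-194/1521 -20/169 0; -112/507 -433/676 0; 0 0 1]
M⁻¹ · (-12771/676, 1299/169)ᵀ = (3/2, -3/4)ᵀ

p = (3/2, -3/4)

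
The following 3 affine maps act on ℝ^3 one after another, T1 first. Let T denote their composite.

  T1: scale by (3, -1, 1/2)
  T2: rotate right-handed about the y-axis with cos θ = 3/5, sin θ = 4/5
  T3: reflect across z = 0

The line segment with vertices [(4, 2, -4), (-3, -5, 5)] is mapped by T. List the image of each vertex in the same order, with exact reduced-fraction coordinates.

T1 scale by (3, -1, 1/2): (4, 2, -4) → (12, -2, -2); (-3, -5, 5) → (-9, 5, 5/2)
T2 rotate right-handed about the y-axis with cos θ = 3/5, sin θ = 4/5: (12, -2, -2) → (28/5, -2, -54/5); (-9, 5, 5/2) → (-17/5, 5, 87/10)
T3 reflect across z = 0: (28/5, -2, -54/5) → (28/5, -2, 54/5); (-17/5, 5, 87/10) → (-17/5, 5, -87/10)

image vertices: (28/5, -2, 54/5), (-17/5, 5, -87/10)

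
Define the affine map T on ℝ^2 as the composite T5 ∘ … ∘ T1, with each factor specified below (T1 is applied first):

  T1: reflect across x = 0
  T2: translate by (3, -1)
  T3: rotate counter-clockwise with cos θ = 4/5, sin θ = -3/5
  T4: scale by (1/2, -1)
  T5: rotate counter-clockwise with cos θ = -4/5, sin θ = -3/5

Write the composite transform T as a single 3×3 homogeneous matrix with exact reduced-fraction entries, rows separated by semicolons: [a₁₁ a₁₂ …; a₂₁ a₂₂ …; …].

T = [-1/25 -18/25 21/25; 18/25 23/50 -131/50; 0 0 1]

T1 = [-1 0 0; 0 1 0; 0 0 1]
T2·T1 = [-1 0 3; 0 1 -1; 0 0 1]
T3·…·T1 = [-4/5 3/5 9/5; 3/5 4/5 -13/5; 0 0 1]
T4·…·T1 = [-2/5 3/10 9/10; -3/5 -4/5 13/5; 0 0 1]
T5·…·T1 = [-1/25 -18/25 21/25; 18/25 23/50 -131/50; 0 0 1]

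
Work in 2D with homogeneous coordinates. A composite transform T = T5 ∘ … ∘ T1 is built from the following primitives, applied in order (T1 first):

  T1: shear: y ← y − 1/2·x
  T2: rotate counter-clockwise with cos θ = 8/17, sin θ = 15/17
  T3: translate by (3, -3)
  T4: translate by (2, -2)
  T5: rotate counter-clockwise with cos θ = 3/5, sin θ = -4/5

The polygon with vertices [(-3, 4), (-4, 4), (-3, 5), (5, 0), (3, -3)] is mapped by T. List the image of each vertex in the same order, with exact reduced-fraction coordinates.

image vertices: (-817/170, -172/85), (-499/85, -143/85), (-843/170, -88/85), (147/34, -148/17), (451/170, -934/85)

T1 shear: y ← y − 1/2·x: (-3, 4) → (-3, 11/2); (-4, 4) → (-4, 6); (-3, 5) → (-3, 13/2); (5, 0) → (5, -5/2); (3, -3) → (3, -9/2)
T2 rotate counter-clockwise with cos θ = 8/17, sin θ = 15/17: (-3, 11/2) → (-213/34, -1/17); (-4, 6) → (-122/17, -12/17); (-3, 13/2) → (-243/34, 7/17); (5, -5/2) → (155/34, 55/17); (3, -9/2) → (183/34, 9/17)
T3 translate by (3, -3): (-213/34, -1/17) → (-111/34, -52/17); (-122/17, -12/17) → (-71/17, -63/17); (-243/34, 7/17) → (-141/34, -44/17); (155/34, 55/17) → (257/34, 4/17); (183/34, 9/17) → (285/34, -42/17)
T4 translate by (2, -2): (-111/34, -52/17) → (-43/34, -86/17); (-71/17, -63/17) → (-37/17, -97/17); (-141/34, -44/17) → (-73/34, -78/17); (257/34, 4/17) → (325/34, -30/17); (285/34, -42/17) → (353/34, -76/17)
T5 rotate counter-clockwise with cos θ = 3/5, sin θ = -4/5: (-43/34, -86/17) → (-817/170, -172/85); (-37/17, -97/17) → (-499/85, -143/85); (-73/34, -78/17) → (-843/170, -88/85); (325/34, -30/17) → (147/34, -148/17); (353/34, -76/17) → (451/170, -934/85)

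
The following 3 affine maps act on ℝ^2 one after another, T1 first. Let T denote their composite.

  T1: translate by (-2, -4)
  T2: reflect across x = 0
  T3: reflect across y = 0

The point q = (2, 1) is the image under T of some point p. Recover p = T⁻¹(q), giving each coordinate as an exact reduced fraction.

T1 = [1 0 -2; 0 1 -4; 0 0 1]
T2·T1 = [-1 0 2; 0 1 -4; 0 0 1]
T3·…·T1 = [-1 0 2; 0 -1 4; 0 0 1]
det M = 1; M⁻¹ = [-1 0 2; 0 -1 4; 0 0 1]
M⁻¹ · (2, 1)ᵀ = (0, 3)ᵀ

p = (0, 3)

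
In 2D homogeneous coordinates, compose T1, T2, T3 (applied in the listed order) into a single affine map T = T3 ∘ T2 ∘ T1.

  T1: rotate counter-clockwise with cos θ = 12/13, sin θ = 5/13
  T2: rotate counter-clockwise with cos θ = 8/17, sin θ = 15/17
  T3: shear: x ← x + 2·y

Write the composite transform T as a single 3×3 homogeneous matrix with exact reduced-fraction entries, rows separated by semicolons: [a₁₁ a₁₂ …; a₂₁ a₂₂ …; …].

T = [461/221 -178/221 0; 220/221 21/221 0; 0 0 1]

T1 = [12/13 -5/13 0; 5/13 12/13 0; 0 0 1]
T2·T1 = [21/221 -220/221 0; 220/221 21/221 0; 0 0 1]
T3·…·T1 = [461/221 -178/221 0; 220/221 21/221 0; 0 0 1]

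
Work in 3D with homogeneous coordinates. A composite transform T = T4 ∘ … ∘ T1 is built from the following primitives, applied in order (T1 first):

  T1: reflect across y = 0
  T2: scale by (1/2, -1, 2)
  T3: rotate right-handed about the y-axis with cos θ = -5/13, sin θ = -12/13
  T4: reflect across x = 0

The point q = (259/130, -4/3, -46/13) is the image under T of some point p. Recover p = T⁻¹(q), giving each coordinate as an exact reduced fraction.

T1 = [1 0 0 0; 0 -1 0 0; 0 0 1 0; 0 0 0 1]
T2·T1 = [1/2 0 0 0; 0 1 0 0; 0 0 2 0; 0 0 0 1]
T3·…·T1 = [-5/26 0 -24/13 0; 0 1 0 0; 6/13 0 -10/13 0; 0 0 0 1]
T4·…·T1 = [5/26 0 24/13 0; 0 1 0 0; 6/13 0 -10/13 0; 0 0 0 1]
det M = -1; M⁻¹ = [10/13 0 24/13 0; 0 1 0 0; 6/13 0 -5/26 0; 0 0 0 1]
M⁻¹ · (259/130, -4/3, -46/13)ᵀ = (-5, -4/3, 8/5)ᵀ

p = (-5, -4/3, 8/5)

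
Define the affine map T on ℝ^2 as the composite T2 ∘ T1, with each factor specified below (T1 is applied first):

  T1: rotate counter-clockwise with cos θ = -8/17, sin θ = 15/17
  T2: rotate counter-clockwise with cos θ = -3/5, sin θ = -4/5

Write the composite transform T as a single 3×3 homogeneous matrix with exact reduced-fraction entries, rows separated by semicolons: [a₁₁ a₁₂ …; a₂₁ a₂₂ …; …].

T = [84/85 13/85 0; -13/85 84/85 0; 0 0 1]

T1 = [-8/17 -15/17 0; 15/17 -8/17 0; 0 0 1]
T2·T1 = [84/85 13/85 0; -13/85 84/85 0; 0 0 1]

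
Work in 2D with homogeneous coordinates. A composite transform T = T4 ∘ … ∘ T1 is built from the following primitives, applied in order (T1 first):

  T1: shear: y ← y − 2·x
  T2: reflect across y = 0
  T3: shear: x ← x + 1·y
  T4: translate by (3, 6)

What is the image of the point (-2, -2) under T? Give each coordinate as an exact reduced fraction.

T(p) = (-1, 4)

T1 shear: y ← y − 2·x: (-2, -2) → (-2, 2)
T2 reflect across y = 0: (-2, 2) → (-2, -2)
T3 shear: x ← x + 1·y: (-2, -2) → (-4, -2)
T4 translate by (3, 6): (-4, -2) → (-1, 4)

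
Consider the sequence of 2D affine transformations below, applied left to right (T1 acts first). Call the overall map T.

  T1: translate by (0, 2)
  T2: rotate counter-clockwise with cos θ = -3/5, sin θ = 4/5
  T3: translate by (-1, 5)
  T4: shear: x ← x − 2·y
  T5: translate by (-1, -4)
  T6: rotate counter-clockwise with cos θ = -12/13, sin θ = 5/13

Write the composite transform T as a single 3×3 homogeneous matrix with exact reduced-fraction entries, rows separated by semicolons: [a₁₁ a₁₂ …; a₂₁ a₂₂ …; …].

T1 = [1 0 0; 0 1 2; 0 0 1]
T2·T1 = [-3/5 -4/5 -8/5; 4/5 -3/5 -6/5; 0 0 1]
T3·…·T1 = [-3/5 -4/5 -13/5; 4/5 -3/5 19/5; 0 0 1]
T4·…·T1 = [-11/5 2/5 -51/5; 4/5 -3/5 19/5; 0 0 1]
T5·…·T1 = [-11/5 2/5 -56/5; 4/5 -3/5 -1/5; 0 0 1]
T6·…·T1 = [112/65 -9/65 677/65; -103/65 46/65 -268/65; 0 0 1]

T = [112/65 -9/65 677/65; -103/65 46/65 -268/65; 0 0 1]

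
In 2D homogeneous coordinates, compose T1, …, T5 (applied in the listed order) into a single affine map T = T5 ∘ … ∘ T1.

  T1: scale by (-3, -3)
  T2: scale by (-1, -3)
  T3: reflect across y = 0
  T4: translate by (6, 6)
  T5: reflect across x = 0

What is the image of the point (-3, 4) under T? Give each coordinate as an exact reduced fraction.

T1 scale by (-3, -3): (-3, 4) → (9, -12)
T2 scale by (-1, -3): (9, -12) → (-9, 36)
T3 reflect across y = 0: (-9, 36) → (-9, -36)
T4 translate by (6, 6): (-9, -36) → (-3, -30)
T5 reflect across x = 0: (-3, -30) → (3, -30)

T(p) = (3, -30)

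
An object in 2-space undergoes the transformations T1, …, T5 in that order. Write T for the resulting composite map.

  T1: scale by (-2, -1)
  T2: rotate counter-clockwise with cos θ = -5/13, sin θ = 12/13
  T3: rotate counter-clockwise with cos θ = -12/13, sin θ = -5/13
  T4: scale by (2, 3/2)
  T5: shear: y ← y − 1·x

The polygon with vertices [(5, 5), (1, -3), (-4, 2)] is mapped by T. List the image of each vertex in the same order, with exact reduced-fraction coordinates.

T1 scale by (-2, -1): (5, 5) → (-10, -5); (1, -3) → (-2, 3); (-4, 2) → (8, -2)
T2 rotate counter-clockwise with cos θ = -5/13, sin θ = 12/13: (-10, -5) → (110/13, -95/13); (-2, 3) → (-2, -3); (8, -2) → (-16/13, 106/13)
T3 rotate counter-clockwise with cos θ = -12/13, sin θ = -5/13: (110/13, -95/13) → (-1795/169, 590/169); (-2, -3) → (9/13, 46/13); (-16/13, 106/13) → (722/169, -1192/169)
T4 scale by (2, 3/2): (-1795/169, 590/169) → (-3590/169, 885/169); (9/13, 46/13) → (18/13, 69/13); (722/169, -1192/169) → (1444/169, -1788/169)
T5 shear: y ← y − 1·x: (-3590/169, 885/169) → (-3590/169, 4475/169); (18/13, 69/13) → (18/13, 51/13); (1444/169, -1788/169) → (1444/169, -3232/169)

image vertices: (-3590/169, 4475/169), (18/13, 51/13), (1444/169, -3232/169)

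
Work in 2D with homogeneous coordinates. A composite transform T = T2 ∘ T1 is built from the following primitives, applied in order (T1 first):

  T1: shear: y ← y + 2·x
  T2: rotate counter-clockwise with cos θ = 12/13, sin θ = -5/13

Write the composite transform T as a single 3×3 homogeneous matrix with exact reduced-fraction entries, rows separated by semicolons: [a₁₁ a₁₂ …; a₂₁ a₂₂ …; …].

T1 = [1 0 0; 2 1 0; 0 0 1]
T2·T1 = [22/13 5/13 0; 19/13 12/13 0; 0 0 1]

T = [22/13 5/13 0; 19/13 12/13 0; 0 0 1]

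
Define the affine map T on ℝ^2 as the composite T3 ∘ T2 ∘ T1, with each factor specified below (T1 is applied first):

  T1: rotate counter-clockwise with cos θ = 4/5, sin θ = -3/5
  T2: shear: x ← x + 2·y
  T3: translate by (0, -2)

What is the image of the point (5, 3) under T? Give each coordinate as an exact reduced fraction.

T1 rotate counter-clockwise with cos θ = 4/5, sin θ = -3/5: (5, 3) → (29/5, -3/5)
T2 shear: x ← x + 2·y: (29/5, -3/5) → (23/5, -3/5)
T3 translate by (0, -2): (23/5, -3/5) → (23/5, -13/5)

T(p) = (23/5, -13/5)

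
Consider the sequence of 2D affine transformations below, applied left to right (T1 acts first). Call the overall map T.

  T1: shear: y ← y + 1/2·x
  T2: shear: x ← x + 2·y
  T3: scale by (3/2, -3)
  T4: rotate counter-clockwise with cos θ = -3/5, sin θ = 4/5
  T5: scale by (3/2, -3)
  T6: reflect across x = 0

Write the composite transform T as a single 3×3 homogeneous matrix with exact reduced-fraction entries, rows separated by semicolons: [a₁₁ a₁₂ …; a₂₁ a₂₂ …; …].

T = [9/10 -9/10 0; -99/10 -63/5 0; 0 0 1]

T1 = [1 0 0; 1/2 1 0; 0 0 1]
T2·T1 = [2 2 0; 1/2 1 0; 0 0 1]
T3·…·T1 = [3 3 0; -3/2 -3 0; 0 0 1]
T4·…·T1 = [-3/5 3/5 0; 33/10 21/5 0; 0 0 1]
T5·…·T1 = [-9/10 9/10 0; -99/10 -63/5 0; 0 0 1]
T6·…·T1 = [9/10 -9/10 0; -99/10 -63/5 0; 0 0 1]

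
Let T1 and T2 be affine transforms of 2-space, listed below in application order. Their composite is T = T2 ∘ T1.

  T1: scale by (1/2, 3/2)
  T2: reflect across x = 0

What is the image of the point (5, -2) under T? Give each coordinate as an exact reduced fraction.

T(p) = (-5/2, -3)

T1 scale by (1/2, 3/2): (5, -2) → (5/2, -3)
T2 reflect across x = 0: (5/2, -3) → (-5/2, -3)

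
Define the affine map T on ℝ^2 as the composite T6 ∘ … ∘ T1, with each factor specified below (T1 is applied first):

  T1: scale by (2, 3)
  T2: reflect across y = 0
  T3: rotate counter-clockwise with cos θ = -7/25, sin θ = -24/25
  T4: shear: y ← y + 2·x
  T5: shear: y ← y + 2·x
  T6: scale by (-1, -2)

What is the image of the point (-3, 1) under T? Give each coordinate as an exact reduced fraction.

T1 scale by (2, 3): (-3, 1) → (-6, 3)
T2 reflect across y = 0: (-6, 3) → (-6, -3)
T3 rotate counter-clockwise with cos θ = -7/25, sin θ = -24/25: (-6, -3) → (-6/5, 33/5)
T4 shear: y ← y + 2·x: (-6/5, 33/5) → (-6/5, 21/5)
T5 shear: y ← y + 2·x: (-6/5, 21/5) → (-6/5, 9/5)
T6 scale by (-1, -2): (-6/5, 9/5) → (6/5, -18/5)

T(p) = (6/5, -18/5)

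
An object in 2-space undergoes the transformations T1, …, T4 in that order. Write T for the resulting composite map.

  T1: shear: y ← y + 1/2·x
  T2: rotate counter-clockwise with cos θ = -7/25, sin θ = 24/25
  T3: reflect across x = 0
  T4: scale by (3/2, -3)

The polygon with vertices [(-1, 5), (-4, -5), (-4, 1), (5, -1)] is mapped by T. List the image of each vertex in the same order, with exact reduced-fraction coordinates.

T1 shear: y ← y + 1/2·x: (-1, 5) → (-1, 9/2); (-4, -5) → (-4, -7); (-4, 1) → (-4, -1); (5, -1) → (5, 3/2)
T2 rotate counter-clockwise with cos θ = -7/25, sin θ = 24/25: (-1, 9/2) → (-101/25, -111/50); (-4, -7) → (196/25, -47/25); (-4, -1) → (52/25, -89/25); (5, 3/2) → (-71/25, 219/50)
T3 reflect across x = 0: (-101/25, -111/50) → (101/25, -111/50); (196/25, -47/25) → (-196/25, -47/25); (52/25, -89/25) → (-52/25, -89/25); (-71/25, 219/50) → (71/25, 219/50)
T4 scale by (3/2, -3): (101/25, -111/50) → (303/50, 333/50); (-196/25, -47/25) → (-294/25, 141/25); (-52/25, -89/25) → (-78/25, 267/25); (71/25, 219/50) → (213/50, -657/50)

image vertices: (303/50, 333/50), (-294/25, 141/25), (-78/25, 267/25), (213/50, -657/50)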